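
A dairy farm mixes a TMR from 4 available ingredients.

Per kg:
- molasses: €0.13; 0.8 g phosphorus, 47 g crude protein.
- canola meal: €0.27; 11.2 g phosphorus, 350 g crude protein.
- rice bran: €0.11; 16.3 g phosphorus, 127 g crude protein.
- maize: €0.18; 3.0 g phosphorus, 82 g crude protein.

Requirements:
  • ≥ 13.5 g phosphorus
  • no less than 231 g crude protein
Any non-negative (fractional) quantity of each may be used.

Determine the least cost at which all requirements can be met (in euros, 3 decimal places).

€0.184

Let x1 = kg of molasses, x2 = kg of canola meal, x3 = kg of rice bran, x4 = kg of maize.
Minimize 0.13x1 + 0.27x2 + 0.11x3 + 0.18x4 subject to:
  0.8x1 + 11.2x2 + 16.3x3 + 3x4 ≥ 13.5   (phosphorus)
  47x1 + 350x2 + 127x3 + 82x4 ≥ 231   (crude protein)
  x1, x2, x3, x4 ≥ 0.
The cheapest feasible vertex uses only canola meal, rice bran; molasses, maize are not used. The phosphorus and crude protein requirements are met with equality.
That vertex is x2 = 0.4789, x3 = 0.4992.
Cost = 0.27·0.4789 + 0.11·0.4992 = 0.18422.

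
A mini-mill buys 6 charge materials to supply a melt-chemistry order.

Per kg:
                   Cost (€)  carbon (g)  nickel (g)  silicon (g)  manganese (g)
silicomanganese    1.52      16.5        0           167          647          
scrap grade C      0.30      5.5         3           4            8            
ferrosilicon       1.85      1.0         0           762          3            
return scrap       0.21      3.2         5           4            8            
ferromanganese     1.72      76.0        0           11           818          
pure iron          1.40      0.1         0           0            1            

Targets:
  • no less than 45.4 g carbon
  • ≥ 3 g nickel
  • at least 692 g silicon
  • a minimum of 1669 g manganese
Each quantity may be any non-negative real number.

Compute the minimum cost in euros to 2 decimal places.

€4.67

Let x1 = kg of silicomanganese, x2 = kg of scrap grade C, x3 = kg of ferrosilicon, x4 = kg of return scrap, x5 = kg of ferromanganese, x6 = kg of pure iron.
Minimize 1.52x1 + 0.3x2 + 1.85x3 + 0.21x4 + 1.72x5 + 1.4x6 with:
  16.5x1 + 5.5x2 + 1x3 + 3.2x4 + 76x5 + 0.1x6 ≥ 45.4   (carbon)
  3x2 + 5x4 ≥ 3   (nickel)
  167x1 + 4x2 + 762x3 + 4x4 + 11x5 ≥ 692   (silicon)
  647x1 + 8x2 + 3x3 + 8x4 + 818x5 + 1x6 ≥ 1669   (manganese)
  x1, x2, x3, x4, x5, x6 ≥ 0.
At the optimum only silicomanganese, ferrosilicon, return scrap, ferromanganese are positive (scrap grade C, pure iron = 0). Binding constraints: carbon, nickel, silicon, manganese.
Solving gives x1 = 2.554, x3 = 0.345, x4 = 0.6, x5 = 0.01306.
Cost = 1.52·2.554 + 1.85·0.345 + 0.21·0.6 + 1.72·0.01306 = 4.6688.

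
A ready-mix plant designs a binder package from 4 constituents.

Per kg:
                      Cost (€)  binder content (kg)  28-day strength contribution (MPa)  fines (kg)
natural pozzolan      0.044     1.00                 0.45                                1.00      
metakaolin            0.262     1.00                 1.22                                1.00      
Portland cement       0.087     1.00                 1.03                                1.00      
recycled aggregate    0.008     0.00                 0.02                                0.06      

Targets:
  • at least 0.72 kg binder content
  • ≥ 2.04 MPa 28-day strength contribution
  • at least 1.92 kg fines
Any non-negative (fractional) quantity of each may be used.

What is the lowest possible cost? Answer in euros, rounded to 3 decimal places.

Let x1 = kg of natural pozzolan, x2 = kg of metakaolin, x3 = kg of Portland cement, x4 = kg of recycled aggregate.
min 0.044x1 + 0.262x2 + 0.087x3 + 0.008x4 s.t.:
  1x1 + 1x2 + 1x3 ≥ 0.72   (binder content)
  0.45x1 + 1.22x2 + 1.03x3 + 0.02x4 ≥ 2.04   (28-day strength contribution)
  1x1 + 1x2 + 1x3 + 0.06x4 ≥ 1.92   (fines)
  x1, x2, x3, x4 ≥ 0.
At the optimum only Portland cement is positive (natural pozzolan, metakaolin, recycled aggregate = 0). Binding constraint: 28-day strength contribution.
Solving gives x3 = 1.981.
Total cost: 0.087·1.981 = 0.17235.

€0.172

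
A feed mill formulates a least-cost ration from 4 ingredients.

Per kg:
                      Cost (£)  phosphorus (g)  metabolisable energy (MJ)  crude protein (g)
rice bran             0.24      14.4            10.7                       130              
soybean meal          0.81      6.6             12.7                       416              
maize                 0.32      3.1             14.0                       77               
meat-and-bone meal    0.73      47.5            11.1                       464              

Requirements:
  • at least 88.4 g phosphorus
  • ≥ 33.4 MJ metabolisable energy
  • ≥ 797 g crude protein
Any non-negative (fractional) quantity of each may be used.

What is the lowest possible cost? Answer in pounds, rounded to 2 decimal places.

£1.39

Treat it as an LP. Let x1 = kg of rice bran, x2 = kg of soybean meal, x3 = kg of maize, x4 = kg of meat-and-bone meal.
Minimise 0.24x1 + 0.81x2 + 0.32x3 + 0.73x4 s.t.:
  14.4x1 + 6.6x2 + 3.1x3 + 47.5x4 ≥ 88.4   (phosphorus)
  10.7x1 + 12.7x2 + 14x3 + 11.1x4 ≥ 33.4   (metabolisable energy)
  130x1 + 416x2 + 77x3 + 464x4 ≥ 797   (crude protein)
  x1, x2, x3, x4 ≥ 0.
The optimal basis is {rice bran, meat-and-bone meal}; soybean meal, maize drop out. There the phosphorus and metabolisable energy constraints are tight.
Optimal quantities: rice bran = 1.737 kg, meat-and-bone meal = 1.334 kg.
Hence cost = 0.24·1.737 + 0.73·1.334 = £1.3907.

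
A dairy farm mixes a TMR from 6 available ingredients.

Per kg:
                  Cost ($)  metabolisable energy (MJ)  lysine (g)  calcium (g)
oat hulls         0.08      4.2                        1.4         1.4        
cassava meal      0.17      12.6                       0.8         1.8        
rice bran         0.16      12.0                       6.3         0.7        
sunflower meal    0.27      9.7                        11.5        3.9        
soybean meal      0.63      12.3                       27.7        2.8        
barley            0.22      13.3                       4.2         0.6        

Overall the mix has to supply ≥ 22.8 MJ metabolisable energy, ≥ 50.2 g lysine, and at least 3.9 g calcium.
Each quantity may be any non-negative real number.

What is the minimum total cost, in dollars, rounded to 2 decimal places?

$1.14

Set it up as a linear program. Let x1 = kg of oat hulls, x2 = kg of cassava meal, x3 = kg of rice bran, x4 = kg of sunflower meal, x5 = kg of soybean meal, x6 = kg of barley.
Minimise 0.08x1 + 0.17x2 + 0.16x3 + 0.27x4 + 0.63x5 + 0.22x6 s.t.:
  4.2x1 + 12.6x2 + 12x3 + 9.7x4 + 12.3x5 + 13.3x6 ≥ 22.8   (metabolisable energy)
  1.4x1 + 0.8x2 + 6.3x3 + 11.5x4 + 27.7x5 + 4.2x6 ≥ 50.2   (lysine)
  1.4x1 + 1.8x2 + 0.7x3 + 3.9x4 + 2.8x5 + 0.6x6 ≥ 3.9   (calcium)
  x1, x2, x3, x4, x5, x6 ≥ 0.
At the optimum only rice bran, soybean meal are positive (oat hulls, cassava meal, sunflower meal, barley = 0). Binding constraints: metabolisable energy and lysine.
That vertex is x3 = 0.05531, x5 = 1.8.
Hence cost = 0.16·0.05531 + 0.63·1.8 = $1.1428.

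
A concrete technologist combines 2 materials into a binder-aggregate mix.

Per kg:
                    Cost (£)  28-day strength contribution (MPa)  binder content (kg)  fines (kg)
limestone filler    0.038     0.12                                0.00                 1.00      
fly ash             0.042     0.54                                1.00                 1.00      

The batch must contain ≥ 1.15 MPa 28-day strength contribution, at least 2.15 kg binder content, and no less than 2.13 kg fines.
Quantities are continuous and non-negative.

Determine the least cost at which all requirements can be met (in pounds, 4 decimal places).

£0.0903

This is a linear program. Let x1 = kg of limestone filler, x2 = kg of fly ash.
min 0.038x1 + 0.042x2 with:
  0.12x1 + 0.54x2 ≥ 1.15   (28-day strength contribution)
  1x2 ≥ 2.15   (binder content)
  1x1 + 1x2 ≥ 2.13   (fines)
  x1, x2 ≥ 0.
The optimal basis is {fly ash}; limestone filler drops out. There the binder content constraint is tight.
Solving gives x2 = 2.15.
Hence cost = 0.042·2.15 = £0.090300.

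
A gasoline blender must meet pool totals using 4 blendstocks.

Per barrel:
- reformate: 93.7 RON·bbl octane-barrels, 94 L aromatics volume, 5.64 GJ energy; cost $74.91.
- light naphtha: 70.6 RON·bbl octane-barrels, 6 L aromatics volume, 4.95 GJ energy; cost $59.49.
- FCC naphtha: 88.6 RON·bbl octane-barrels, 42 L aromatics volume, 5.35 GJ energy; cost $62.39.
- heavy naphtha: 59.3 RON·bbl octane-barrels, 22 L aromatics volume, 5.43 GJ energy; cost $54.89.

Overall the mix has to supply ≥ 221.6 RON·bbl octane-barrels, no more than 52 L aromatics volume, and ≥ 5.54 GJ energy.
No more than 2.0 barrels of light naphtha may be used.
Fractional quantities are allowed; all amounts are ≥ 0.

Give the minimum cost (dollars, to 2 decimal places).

This is a linear program. Let x1 = barrels of reformate, x2 = barrels of light naphtha, x3 = barrels of FCC naphtha, x4 = barrels of heavy naphtha.
min 74.91x1 + 59.49x2 + 62.39x3 + 54.89x4 subject to:
  93.7x1 + 70.6x2 + 88.6x3 + 59.3x4 ≥ 221.6   (octane-barrels)
  94x1 + 6x2 + 42x3 + 22x4 ≤ 52   (aromatics volume)
  5.64x1 + 4.95x2 + 5.35x3 + 5.43x4 ≥ 5.54   (energy)
  x2 ≤ 2
  x1, x2, x3, x4 ≥ 0.
At the optimum only light naphtha, FCC naphtha are positive (reformate, heavy naphtha = 0). There the octane-barrels and aromatics volume constraints are tight.
Solving gives x2 = 1.9313, x3 = 0.9622.
Total cost: 59.49·1.9313 + 62.39·0.9622 = 174.9247.

$174.92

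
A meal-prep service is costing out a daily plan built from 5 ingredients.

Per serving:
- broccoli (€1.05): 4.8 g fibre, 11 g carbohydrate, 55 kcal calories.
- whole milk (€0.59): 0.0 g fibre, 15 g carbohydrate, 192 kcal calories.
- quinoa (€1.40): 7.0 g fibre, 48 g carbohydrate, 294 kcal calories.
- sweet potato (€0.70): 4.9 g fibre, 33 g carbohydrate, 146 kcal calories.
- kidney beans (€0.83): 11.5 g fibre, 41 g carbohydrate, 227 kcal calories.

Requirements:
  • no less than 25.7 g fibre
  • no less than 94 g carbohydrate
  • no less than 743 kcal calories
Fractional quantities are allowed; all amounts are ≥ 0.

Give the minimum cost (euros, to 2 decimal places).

Treat it as an LP. Let x1 = servings of broccoli, x2 = servings of whole milk, x3 = servings of quinoa, x4 = servings of sweet potato, x5 = servings of kidney beans.
Minimize 1.05x1 + 0.59x2 + 1.4x3 + 0.7x4 + 0.83x5 s.t.:
  4.8x1 + 7x3 + 4.9x4 + 11.5x5 ≥ 25.7   (fibre)
  11x1 + 15x2 + 48x3 + 33x4 + 41x5 ≥ 94   (carbohydrate)
  55x1 + 192x2 + 294x3 + 146x4 + 227x5 ≥ 743   (calories)
  x1, x2, x3, x4, x5 ≥ 0.
The optimal basis is {whole milk, kidney beans}; broccoli, quinoa, sweet potato drop out. Binding constraints: fibre and calories.
That vertex is x2 = 1.228, x5 = 2.235.
Objective = 0.59·1.228 + 0.83·2.235 = 2.5796.

€2.58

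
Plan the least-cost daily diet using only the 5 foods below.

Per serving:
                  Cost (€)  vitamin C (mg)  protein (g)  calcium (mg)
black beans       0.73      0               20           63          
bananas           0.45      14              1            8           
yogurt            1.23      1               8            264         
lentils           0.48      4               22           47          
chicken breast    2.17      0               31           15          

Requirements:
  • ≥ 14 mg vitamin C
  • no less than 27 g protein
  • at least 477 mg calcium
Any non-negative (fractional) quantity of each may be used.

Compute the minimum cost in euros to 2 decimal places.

Let x1 = servings of black beans, x2 = servings of bananas, x3 = servings of yogurt, x4 = servings of lentils, x5 = servings of chicken breast.
min 0.73x1 + 0.45x2 + 1.23x3 + 0.48x4 + 2.17x5 s.t.:
  14x2 + 1x3 + 4x4 ≥ 14   (vitamin C)
  20x1 + 1x2 + 8x3 + 22x4 + 31x5 ≥ 27   (protein)
  63x1 + 8x2 + 264x3 + 47x4 + 15x5 ≥ 477   (calcium)
  x1, x2, x3, x4, x5 ≥ 0.
The cheapest feasible vertex uses only bananas, yogurt, lentils; black beans, chicken breast are not used. Binding constraints: vitamin C, protein, calcium.
Solving gives x2 = 0.7132, x3 = 1.681, x4 = 0.5835.
Hence cost = 0.45·0.7132 + 1.23·1.681 + 0.48·0.5835 = €2.6687.

€2.67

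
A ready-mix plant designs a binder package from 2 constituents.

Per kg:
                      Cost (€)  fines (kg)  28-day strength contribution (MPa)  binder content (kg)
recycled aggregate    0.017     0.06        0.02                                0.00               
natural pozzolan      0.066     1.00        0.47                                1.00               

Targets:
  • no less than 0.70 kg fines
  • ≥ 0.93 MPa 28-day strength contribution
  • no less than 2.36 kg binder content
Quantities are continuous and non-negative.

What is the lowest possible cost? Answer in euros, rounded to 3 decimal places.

€0.156

Set it up as a linear program. Let x1 = kg of recycled aggregate, x2 = kg of natural pozzolan.
min 0.017x1 + 0.066x2 with:
  0.06x1 + 1x2 ≥ 0.7   (fines)
  0.02x1 + 0.47x2 ≥ 0.93   (28-day strength contribution)
  1x2 ≥ 2.36   (binder content)
  x1, x2 ≥ 0.
At the optimum only natural pozzolan is positive (recycled aggregate = 0). The binder content requirement is met with equality.
That vertex is x2 = 2.36.
Hence cost = 0.066·2.36 = €0.15576.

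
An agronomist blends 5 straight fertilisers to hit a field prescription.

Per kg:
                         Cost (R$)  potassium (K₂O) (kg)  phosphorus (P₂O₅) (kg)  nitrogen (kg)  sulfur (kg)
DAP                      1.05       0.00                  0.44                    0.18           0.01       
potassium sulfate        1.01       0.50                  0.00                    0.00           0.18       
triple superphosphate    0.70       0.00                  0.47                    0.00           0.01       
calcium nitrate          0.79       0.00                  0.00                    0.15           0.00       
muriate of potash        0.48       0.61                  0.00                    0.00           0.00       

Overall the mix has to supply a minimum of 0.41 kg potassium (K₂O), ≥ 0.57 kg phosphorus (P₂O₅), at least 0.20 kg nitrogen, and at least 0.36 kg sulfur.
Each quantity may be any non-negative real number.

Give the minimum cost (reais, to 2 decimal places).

Treat it as an LP. Let x1 = kg of DAP, x2 = kg of potassium sulfate, x3 = kg of triple superphosphate, x4 = kg of calcium nitrate, x5 = kg of muriate of potash.
Minimise 1.05x1 + 1.01x2 + 0.7x3 + 0.79x4 + 0.48x5 s.t.:
  0.5x2 + 0.61x5 ≥ 0.41   (potassium (K₂O))
  0.44x1 + 0.47x3 ≥ 0.57   (phosphorus (P₂O₅))
  0.18x1 + 0.15x4 ≥ 0.2   (nitrogen)
  0.01x1 + 0.18x2 + 0.01x3 ≥ 0.36   (sulfur)
  x1, x2, x3, x4, x5 ≥ 0.
The cheapest feasible vertex uses only DAP, potassium sulfate, triple superphosphate; calcium nitrate, muriate of potash are not used. Binding constraints: phosphorus (P₂O₅), nitrogen, sulfur.
That vertex is x1 = 1.111, x2 = 1.929, x3 = 0.1726.
Hence cost = 1.05·1.111 + 1.01·1.929 + 0.7·0.1726 = R$3.2357.

R$3.24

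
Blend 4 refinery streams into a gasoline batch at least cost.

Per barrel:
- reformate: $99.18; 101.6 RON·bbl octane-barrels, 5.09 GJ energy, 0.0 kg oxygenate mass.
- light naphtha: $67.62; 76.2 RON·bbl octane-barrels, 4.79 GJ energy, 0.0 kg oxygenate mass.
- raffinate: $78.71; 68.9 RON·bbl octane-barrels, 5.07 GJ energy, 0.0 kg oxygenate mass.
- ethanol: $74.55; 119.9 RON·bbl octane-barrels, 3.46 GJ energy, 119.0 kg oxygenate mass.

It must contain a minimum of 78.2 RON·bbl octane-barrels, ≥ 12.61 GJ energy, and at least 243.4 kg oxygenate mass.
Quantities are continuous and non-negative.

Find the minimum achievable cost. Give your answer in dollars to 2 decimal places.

$230.59

Let x1 = barrels of reformate, x2 = barrels of light naphtha, x3 = barrels of raffinate, x4 = barrels of ethanol.
min 99.18x1 + 67.62x2 + 78.71x3 + 74.55x4 with:
  101.6x1 + 76.2x2 + 68.9x3 + 119.9x4 ≥ 78.2   (octane-barrels)
  5.09x1 + 4.79x2 + 5.07x3 + 3.46x4 ≥ 12.61   (energy)
  119x4 ≥ 243.4   (oxygenate mass)
  x1, x2, x3, x4 ≥ 0.
The cheapest feasible vertex uses only light naphtha, ethanol; reformate, raffinate are not used. There the energy and oxygenate mass constraints are tight.
Solving gives x2 = 1.1551, x4 = 2.0454.
Objective = 67.62·1.1551 + 74.55·2.0454 = 230.5924.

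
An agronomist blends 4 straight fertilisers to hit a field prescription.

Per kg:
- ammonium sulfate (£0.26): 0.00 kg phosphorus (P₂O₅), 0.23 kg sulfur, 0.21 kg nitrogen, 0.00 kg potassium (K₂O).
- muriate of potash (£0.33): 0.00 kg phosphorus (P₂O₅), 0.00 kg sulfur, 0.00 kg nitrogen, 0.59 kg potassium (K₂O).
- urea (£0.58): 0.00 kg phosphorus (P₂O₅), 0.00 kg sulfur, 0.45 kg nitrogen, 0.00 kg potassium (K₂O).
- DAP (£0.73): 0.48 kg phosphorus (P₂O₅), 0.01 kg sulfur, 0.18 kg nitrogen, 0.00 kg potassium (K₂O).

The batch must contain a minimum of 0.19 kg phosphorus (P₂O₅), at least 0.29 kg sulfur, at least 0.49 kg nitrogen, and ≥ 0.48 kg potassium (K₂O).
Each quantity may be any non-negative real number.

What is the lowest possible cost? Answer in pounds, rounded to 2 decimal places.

£1.08

Set it up as a linear program. Let x1 = kg of ammonium sulfate, x2 = kg of muriate of potash, x3 = kg of urea, x4 = kg of DAP.
Minimise 0.26x1 + 0.33x2 + 0.58x3 + 0.73x4 subject to:
  0.48x4 ≥ 0.19   (phosphorus (P₂O₅))
  0.23x1 + 0.01x4 ≥ 0.29   (sulfur)
  0.21x1 + 0.45x3 + 0.18x4 ≥ 0.49   (nitrogen)
  0.59x2 ≥ 0.48   (potassium (K₂O))
  x1, x2, x3, x4 ≥ 0.
The minimum-cost mix takes nothing from urea — only ammonium sulfate, muriate of potash, DAP. Binding constraints: phosphorus (P₂O₅), nitrogen, potassium (K₂O).
Solving gives x1 = 1.994, x2 = 0.8136, x4 = 0.3958.
Objective = 0.26·1.994 + 0.33·0.8136 + 0.73·0.3958 = 1.0759.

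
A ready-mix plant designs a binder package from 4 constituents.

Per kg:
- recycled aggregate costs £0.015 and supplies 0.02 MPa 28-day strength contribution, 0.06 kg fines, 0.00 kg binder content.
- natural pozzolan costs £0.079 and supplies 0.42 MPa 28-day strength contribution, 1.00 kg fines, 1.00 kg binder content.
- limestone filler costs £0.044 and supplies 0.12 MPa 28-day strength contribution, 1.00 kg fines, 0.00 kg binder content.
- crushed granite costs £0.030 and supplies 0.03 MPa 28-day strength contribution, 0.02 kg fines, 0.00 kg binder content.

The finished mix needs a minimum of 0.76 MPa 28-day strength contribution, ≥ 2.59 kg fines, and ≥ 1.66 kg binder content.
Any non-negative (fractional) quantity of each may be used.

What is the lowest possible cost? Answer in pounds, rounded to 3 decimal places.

£0.172

Treat it as an LP. Let x1 = kg of recycled aggregate, x2 = kg of natural pozzolan, x3 = kg of limestone filler, x4 = kg of crushed granite.
min 0.015x1 + 0.079x2 + 0.044x3 + 0.03x4 s.t.:
  0.02x1 + 0.42x2 + 0.12x3 + 0.03x4 ≥ 0.76   (28-day strength contribution)
  0.06x1 + 1x2 + 1x3 + 0.02x4 ≥ 2.59   (fines)
  1x2 ≥ 1.66   (binder content)
  x1, x2, x3, x4 ≥ 0.
The cheapest feasible vertex uses only natural pozzolan, limestone filler; recycled aggregate, crushed granite are not used. The fines and binder content requirements are met with equality.
Solving gives x2 = 1.66, x3 = 0.93.
Objective = 0.079·1.66 + 0.044·0.93 = 0.17206.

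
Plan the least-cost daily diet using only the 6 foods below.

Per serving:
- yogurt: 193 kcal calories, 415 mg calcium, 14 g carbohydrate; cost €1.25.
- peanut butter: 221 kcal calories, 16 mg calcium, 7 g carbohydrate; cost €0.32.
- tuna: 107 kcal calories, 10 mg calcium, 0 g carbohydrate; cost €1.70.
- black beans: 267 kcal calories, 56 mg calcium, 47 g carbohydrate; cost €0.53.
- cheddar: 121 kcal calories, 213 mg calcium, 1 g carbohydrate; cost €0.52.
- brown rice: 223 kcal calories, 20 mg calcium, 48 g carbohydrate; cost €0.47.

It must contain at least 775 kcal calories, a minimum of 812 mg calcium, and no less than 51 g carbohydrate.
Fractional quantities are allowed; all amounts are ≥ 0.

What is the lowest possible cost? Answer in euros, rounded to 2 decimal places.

Treat it as an LP. Let x1 = servings of yogurt, x2 = servings of peanut butter, x3 = servings of tuna, x4 = servings of black beans, x5 = servings of cheddar, x6 = servings of brown rice.
min 1.25x1 + 0.32x2 + 1.7x3 + 0.53x4 + 0.52x5 + 0.47x6 with:
  193x1 + 221x2 + 107x3 + 267x4 + 121x5 + 223x6 ≥ 775   (calories)
  415x1 + 16x2 + 10x3 + 56x4 + 213x5 + 20x6 ≥ 812   (calcium)
  14x1 + 7x2 + 47x4 + 1x5 + 48x6 ≥ 51   (carbohydrate)
  x1, x2, x3, x4, x5, x6 ≥ 0.
The minimum-cost mix takes nothing from yogurt, tuna, brown rice — only peanut butter, black beans, cheddar. Binding constraints: calories, calcium, carbohydrate.
Optimal quantities: peanut butter = 0.4307 servings, black beans = 0.9458 servings, cheddar = 3.531 servings.
Cost = 0.32·0.4307 + 0.53·0.9458 + 0.52·3.531 = 2.4752.

€2.48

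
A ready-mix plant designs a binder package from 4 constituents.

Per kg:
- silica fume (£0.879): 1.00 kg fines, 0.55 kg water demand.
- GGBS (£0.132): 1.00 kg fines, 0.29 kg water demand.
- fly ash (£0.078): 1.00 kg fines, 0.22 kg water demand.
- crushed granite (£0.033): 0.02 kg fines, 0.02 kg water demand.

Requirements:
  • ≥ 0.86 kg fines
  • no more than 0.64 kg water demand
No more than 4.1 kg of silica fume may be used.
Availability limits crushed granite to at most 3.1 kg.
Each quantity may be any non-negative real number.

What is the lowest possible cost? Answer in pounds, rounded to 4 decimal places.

Let x1 = kg of silica fume, x2 = kg of GGBS, x3 = kg of fly ash, x4 = kg of crushed granite.
min 0.879x1 + 0.132x2 + 0.078x3 + 0.033x4 with:
  1x1 + 1x2 + 1x3 + 0.02x4 ≥ 0.86   (fines)
  0.55x1 + 0.29x2 + 0.22x3 + 0.02x4 ≤ 0.64   (water demand)
  x1 ≤ 4.1
  x4 ≤ 3.1
  x1, x2, x3, x4 ≥ 0.
The cheapest feasible vertex uses only fly ash; silica fume, GGBS, crushed granite are not used. Binding constraint: fines.
Optimal quantities: fly ash = 0.86 kg.
Cost = 0.078·0.86 = 0.067080.

£0.0671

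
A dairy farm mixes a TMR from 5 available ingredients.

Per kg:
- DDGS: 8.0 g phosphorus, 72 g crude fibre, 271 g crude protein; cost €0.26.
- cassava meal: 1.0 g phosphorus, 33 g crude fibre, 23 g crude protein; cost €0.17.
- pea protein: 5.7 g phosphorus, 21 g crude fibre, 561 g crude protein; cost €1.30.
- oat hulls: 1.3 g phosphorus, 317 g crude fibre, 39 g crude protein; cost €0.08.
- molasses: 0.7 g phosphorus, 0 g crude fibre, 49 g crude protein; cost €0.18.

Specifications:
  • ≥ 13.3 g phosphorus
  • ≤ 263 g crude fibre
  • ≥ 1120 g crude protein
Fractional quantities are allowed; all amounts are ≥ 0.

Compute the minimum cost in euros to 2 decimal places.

Let x1 = kg of DDGS, x2 = kg of cassava meal, x3 = kg of pea protein, x4 = kg of oat hulls, x5 = kg of molasses.
Minimise 0.26x1 + 0.17x2 + 1.3x3 + 0.08x4 + 0.18x5 s.t.:
  8x1 + 1x2 + 5.7x3 + 1.3x4 + 0.7x5 ≥ 13.3   (phosphorus)
  72x1 + 33x2 + 21x3 + 317x4 ≤ 263   (crude fibre)
  271x1 + 23x2 + 561x3 + 39x4 + 49x5 ≥ 1120   (crude protein)
  x1, x2, x3, x4, x5 ≥ 0.
The optimal basis is {DDGS, pea protein}; cassava meal, oat hulls, molasses drop out. Binding constraints: crude fibre and crude protein.
Solving gives x1 = 3.574, x3 = 0.2699.
Objective = 0.26·3.574 + 1.3·0.2699 = 1.2801.

€1.28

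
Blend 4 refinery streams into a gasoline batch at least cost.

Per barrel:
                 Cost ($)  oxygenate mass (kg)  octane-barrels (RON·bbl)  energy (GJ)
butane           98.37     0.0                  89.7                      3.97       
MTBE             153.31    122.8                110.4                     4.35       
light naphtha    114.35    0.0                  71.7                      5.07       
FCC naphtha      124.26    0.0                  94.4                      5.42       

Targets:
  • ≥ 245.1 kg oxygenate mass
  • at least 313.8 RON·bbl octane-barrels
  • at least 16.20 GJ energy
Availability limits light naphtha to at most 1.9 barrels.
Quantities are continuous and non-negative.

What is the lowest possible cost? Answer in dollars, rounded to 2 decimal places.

Set it up as a linear program. Let x1 = barrels of butane, x2 = barrels of MTBE, x3 = barrels of light naphtha, x4 = barrels of FCC naphtha.
min 98.37x1 + 153.31x2 + 114.35x3 + 124.26x4 subject to:
  122.8x2 ≥ 245.1   (oxygenate mass)
  89.7x1 + 110.4x2 + 71.7x3 + 94.4x4 ≥ 313.8   (octane-barrels)
  3.97x1 + 4.35x2 + 5.07x3 + 5.42x4 ≥ 16.2   (energy)
  x3 ≤ 1.9
  x1, x2, x3, x4 ≥ 0.
The cheapest feasible vertex uses only MTBE, light naphtha; butane, FCC naphtha are not used. The oxygenate mass and energy requirements are met with equality.
Optimal quantities: MTBE = 1.9959 barrels, light naphtha = 1.4828 barrels.
Objective = 153.31·1.9959 + 114.35·1.4828 = 475.5496.

$475.55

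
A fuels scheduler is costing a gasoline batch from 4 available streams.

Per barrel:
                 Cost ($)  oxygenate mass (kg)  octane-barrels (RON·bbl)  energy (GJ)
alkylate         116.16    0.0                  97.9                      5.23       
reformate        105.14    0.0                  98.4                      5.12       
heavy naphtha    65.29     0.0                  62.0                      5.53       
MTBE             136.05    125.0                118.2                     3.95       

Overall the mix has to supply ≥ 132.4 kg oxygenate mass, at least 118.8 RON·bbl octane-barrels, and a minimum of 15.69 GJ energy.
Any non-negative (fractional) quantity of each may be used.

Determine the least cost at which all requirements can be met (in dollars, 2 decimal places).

$279.95

Let x1 = barrels of alkylate, x2 = barrels of reformate, x3 = barrels of heavy naphtha, x4 = barrels of MTBE.
Minimise 116.16x1 + 105.14x2 + 65.29x3 + 136.05x4 subject to:
  125x4 ≥ 132.4   (oxygenate mass)
  97.9x1 + 98.4x2 + 62x3 + 118.2x4 ≥ 118.8   (octane-barrels)
  5.23x1 + 5.12x2 + 5.53x3 + 3.95x4 ≥ 15.69   (energy)
  x1, x2, x3, x4 ≥ 0.
The optimal basis is {heavy naphtha, MTBE}; alkylate, reformate drop out. The oxygenate mass and energy requirements are met with equality.
Solving gives x3 = 2.081, x4 = 1.059.
Objective = 65.29·2.081 + 136.05·1.059 = 279.9454.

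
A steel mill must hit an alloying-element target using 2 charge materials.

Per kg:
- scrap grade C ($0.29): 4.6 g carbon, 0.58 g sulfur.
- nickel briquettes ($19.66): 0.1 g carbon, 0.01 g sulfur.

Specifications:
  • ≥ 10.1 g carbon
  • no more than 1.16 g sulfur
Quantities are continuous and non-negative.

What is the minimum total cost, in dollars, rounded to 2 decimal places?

$855.57

Let x1 = kg of scrap grade C, x2 = kg of nickel briquettes.
Minimize 0.29x1 + 19.66x2 with:
  4.6x1 + 0.1x2 ≥ 10.1   (carbon)
  0.58x1 + 0.01x2 ≤ 1.16   (sulfur)
  x1, x2 ≥ 0.
Both inputs are positive at the optimum. The carbon and sulfur requirements are met with equality.
Optimal quantities: scrap grade C = 1.25 kg, nickel briquettes = 43.5 kg.
Hence cost = 0.29·1.25 + 19.66·43.5 = $855.5725.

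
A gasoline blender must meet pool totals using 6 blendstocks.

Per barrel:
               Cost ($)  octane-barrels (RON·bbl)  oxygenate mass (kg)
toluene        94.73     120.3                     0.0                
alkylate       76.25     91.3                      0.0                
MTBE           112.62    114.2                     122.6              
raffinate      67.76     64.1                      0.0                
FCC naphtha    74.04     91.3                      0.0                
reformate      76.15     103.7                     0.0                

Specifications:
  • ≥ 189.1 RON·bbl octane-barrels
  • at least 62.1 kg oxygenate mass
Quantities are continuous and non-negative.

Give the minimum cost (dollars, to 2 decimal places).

This is a linear program. Let x1 = barrels of toluene, x2 = barrels of alkylate, x3 = barrels of MTBE, x4 = barrels of raffinate, x5 = barrels of FCC naphtha, x6 = barrels of reformate.
min 94.73x1 + 76.25x2 + 112.62x3 + 67.76x4 + 74.04x5 + 76.15x6 with:
  120.3x1 + 91.3x2 + 114.2x3 + 64.1x4 + 91.3x5 + 103.7x6 ≥ 189.1   (octane-barrels)
  122.6x3 ≥ 62.1   (oxygenate mass)
  x1, x2, x3, x4, x5, x6 ≥ 0.
The optimal basis is {MTBE, reformate}; toluene, alkylate, raffinate, FCC naphtha drop out. There the octane-barrels and oxygenate mass constraints are tight.
That vertex is x3 = 0.50653, x6 = 1.2657.
Total cost: 112.62·0.50653 + 76.15·1.2657 = 153.4285.

$153.43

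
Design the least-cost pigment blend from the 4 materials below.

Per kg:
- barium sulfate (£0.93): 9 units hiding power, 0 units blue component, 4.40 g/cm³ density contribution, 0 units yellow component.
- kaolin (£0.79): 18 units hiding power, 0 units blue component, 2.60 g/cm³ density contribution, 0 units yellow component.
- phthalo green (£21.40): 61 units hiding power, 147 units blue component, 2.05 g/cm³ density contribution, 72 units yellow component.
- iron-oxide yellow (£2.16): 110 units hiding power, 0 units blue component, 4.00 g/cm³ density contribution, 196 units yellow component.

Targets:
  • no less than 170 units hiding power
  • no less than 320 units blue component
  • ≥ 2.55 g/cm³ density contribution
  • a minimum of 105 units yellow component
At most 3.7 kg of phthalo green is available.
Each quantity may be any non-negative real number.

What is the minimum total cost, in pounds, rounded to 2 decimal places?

Set it up as a linear program. Let x1 = kg of barium sulfate, x2 = kg of kaolin, x3 = kg of phthalo green, x4 = kg of iron-oxide yellow.
min 0.93x1 + 0.79x2 + 21.4x3 + 2.16x4 with:
  9x1 + 18x2 + 61x3 + 110x4 ≥ 170   (hiding power)
  147x3 ≥ 320   (blue component)
  4.4x1 + 2.6x2 + 2.05x3 + 4x4 ≥ 2.55   (density contribution)
  72x3 + 196x4 ≥ 105   (yellow component)
  x3 ≤ 3.7
  x1, x2, x3, x4 ≥ 0.
The cheapest feasible vertex uses only phthalo green, iron-oxide yellow; barium sulfate, kaolin are not used. The hiding power and blue component requirements are met with equality.
So phthalo green = 2.177 kg, iron-oxide yellow = 0.3383 kg.
Total cost: 21.4·2.177 + 2.16·0.3383 = 47.3185.

£47.32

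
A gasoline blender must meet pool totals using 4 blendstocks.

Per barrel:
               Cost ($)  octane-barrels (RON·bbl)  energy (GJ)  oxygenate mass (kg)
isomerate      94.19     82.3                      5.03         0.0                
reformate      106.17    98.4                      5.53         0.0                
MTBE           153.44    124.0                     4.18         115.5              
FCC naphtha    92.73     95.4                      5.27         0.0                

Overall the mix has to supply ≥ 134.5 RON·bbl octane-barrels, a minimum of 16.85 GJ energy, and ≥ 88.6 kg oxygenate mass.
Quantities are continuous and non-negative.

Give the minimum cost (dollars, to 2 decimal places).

$357.77

This is a linear program. Let x1 = barrels of isomerate, x2 = barrels of reformate, x3 = barrels of MTBE, x4 = barrels of FCC naphtha.
Minimise 94.19x1 + 106.17x2 + 153.44x3 + 92.73x4 with:
  82.3x1 + 98.4x2 + 124x3 + 95.4x4 ≥ 134.5   (octane-barrels)
  5.03x1 + 5.53x2 + 4.18x3 + 5.27x4 ≥ 16.85   (energy)
  115.5x3 ≥ 88.6   (oxygenate mass)
  x1, x2, x3, x4 ≥ 0.
The minimum-cost mix takes nothing from isomerate, reformate — only MTBE, FCC naphtha. Binding constraints: energy and oxygenate mass.
So MTBE = 0.7671 barrels, FCC naphtha = 2.5889 barrels.
Total cost: 153.44·0.7671 + 92.73·2.5889 = 357.7725.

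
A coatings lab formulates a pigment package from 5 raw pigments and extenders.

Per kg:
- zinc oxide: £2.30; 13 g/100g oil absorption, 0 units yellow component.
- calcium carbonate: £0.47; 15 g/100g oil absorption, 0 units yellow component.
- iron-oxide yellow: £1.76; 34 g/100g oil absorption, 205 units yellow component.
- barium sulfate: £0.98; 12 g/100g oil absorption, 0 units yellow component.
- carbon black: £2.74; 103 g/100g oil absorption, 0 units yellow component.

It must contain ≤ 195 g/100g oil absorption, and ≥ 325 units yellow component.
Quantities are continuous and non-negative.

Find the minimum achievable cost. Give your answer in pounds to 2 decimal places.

£2.79

This is a linear program. Let x1 = kg of zinc oxide, x2 = kg of calcium carbonate, x3 = kg of iron-oxide yellow, x4 = kg of barium sulfate, x5 = kg of carbon black.
Minimize 2.3x1 + 0.47x2 + 1.76x3 + 0.98x4 + 2.74x5 subject to:
  13x1 + 15x2 + 34x3 + 12x4 + 103x5 ≤ 195   (oil absorption)
  205x3 ≥ 325   (yellow component)
  x1, x2, x3, x4, x5 ≥ 0.
The minimum-cost mix takes nothing from zinc oxide, calcium carbonate, barium sulfate, carbon black — only iron-oxide yellow. The yellow component requirement is met with equality.
Solving gives x3 = 1.585.
Cost = 1.76·1.585 = 2.7896.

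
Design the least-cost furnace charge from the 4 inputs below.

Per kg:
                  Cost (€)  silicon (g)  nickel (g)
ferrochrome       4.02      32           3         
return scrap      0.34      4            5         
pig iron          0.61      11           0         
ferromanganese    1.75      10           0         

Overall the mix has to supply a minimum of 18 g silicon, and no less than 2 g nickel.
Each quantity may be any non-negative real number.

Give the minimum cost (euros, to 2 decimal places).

€1.05

Let x1 = kg of ferrochrome, x2 = kg of return scrap, x3 = kg of pig iron, x4 = kg of ferromanganese.
Minimize 4.02x1 + 0.34x2 + 0.61x3 + 1.75x4 subject to:
  32x1 + 4x2 + 11x3 + 10x4 ≥ 18   (silicon)
  3x1 + 5x2 ≥ 2   (nickel)
  x1, x2, x3, x4 ≥ 0.
The minimum-cost mix takes nothing from ferrochrome, ferromanganese — only return scrap, pig iron. Binding constraints: silicon and nickel.
Optimal quantities: return scrap = 0.4 kg, pig iron = 1.491 kg.
Objective = 0.34·0.4 + 0.61·1.491 = 1.0455.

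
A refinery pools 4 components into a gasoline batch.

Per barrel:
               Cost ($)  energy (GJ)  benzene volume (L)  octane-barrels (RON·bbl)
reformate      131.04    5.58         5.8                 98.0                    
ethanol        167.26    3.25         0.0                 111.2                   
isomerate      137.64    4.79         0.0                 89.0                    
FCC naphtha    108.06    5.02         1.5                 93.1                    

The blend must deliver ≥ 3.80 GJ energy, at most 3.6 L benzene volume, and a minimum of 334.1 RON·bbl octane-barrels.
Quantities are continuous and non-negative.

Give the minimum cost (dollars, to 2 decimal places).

$425.79

Let x1 = barrels of reformate, x2 = barrels of ethanol, x3 = barrels of isomerate, x4 = barrels of FCC naphtha.
min 131.04x1 + 167.26x2 + 137.64x3 + 108.06x4 subject to:
  5.58x1 + 3.25x2 + 4.79x3 + 5.02x4 ≥ 3.8   (energy)
  5.8x1 + 1.5x4 ≤ 3.6   (benzene volume)
  98x1 + 111.2x2 + 89x3 + 93.1x4 ≥ 334.1   (octane-barrels)
  x1, x2, x3, x4 ≥ 0.
The cheapest feasible vertex uses only ethanol, FCC naphtha; reformate, isomerate are not used. Binding constraints: benzene volume and octane-barrels.
So ethanol = 0.99514 barrels, FCC naphtha = 2.4 barrels.
Objective = 167.26·0.99514 + 108.06·2.4 = 425.7911.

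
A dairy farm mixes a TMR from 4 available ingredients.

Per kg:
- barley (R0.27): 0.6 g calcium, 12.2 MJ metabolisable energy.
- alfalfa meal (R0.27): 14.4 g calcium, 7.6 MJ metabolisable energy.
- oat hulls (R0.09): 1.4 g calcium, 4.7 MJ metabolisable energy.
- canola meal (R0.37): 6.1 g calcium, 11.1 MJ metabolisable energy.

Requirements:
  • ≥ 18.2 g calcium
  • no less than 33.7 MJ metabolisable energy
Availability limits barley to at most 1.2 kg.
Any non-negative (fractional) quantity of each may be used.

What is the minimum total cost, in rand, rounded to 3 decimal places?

R0.729

This is a linear program. Let x1 = kg of barley, x2 = kg of alfalfa meal, x3 = kg of oat hulls, x4 = kg of canola meal.
min 0.27x1 + 0.27x2 + 0.09x3 + 0.37x4 with:
  0.6x1 + 14.4x2 + 1.4x3 + 6.1x4 ≥ 18.2   (calcium)
  12.2x1 + 7.6x2 + 4.7x3 + 11.1x4 ≥ 33.7   (metabolisable energy)
  x1 ≤ 1.2
  x1, x2, x3, x4 ≥ 0.
The cheapest feasible vertex uses only alfalfa meal, oat hulls; barley, canola meal are not used. Binding constraints: calcium and metabolisable energy.
Solving gives x2 = 0.6725, x3 = 6.083.
Hence cost = 0.27·0.6725 + 0.09·6.083 = R0.72905.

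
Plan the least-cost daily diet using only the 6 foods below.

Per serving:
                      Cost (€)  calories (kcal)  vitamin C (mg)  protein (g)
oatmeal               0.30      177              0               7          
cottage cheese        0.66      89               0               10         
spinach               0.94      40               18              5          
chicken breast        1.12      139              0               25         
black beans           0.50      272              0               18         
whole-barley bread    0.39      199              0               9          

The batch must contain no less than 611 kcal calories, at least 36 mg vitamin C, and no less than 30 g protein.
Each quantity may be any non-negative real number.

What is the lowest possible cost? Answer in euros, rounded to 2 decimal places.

This is a linear program. Let x1 = servings of oatmeal, x2 = servings of cottage cheese, x3 = servings of spinach, x4 = servings of chicken breast, x5 = servings of black beans, x6 = servings of whole-barley bread.
Minimize 0.3x1 + 0.66x2 + 0.94x3 + 1.12x4 + 0.5x5 + 0.39x6 s.t.:
  177x1 + 89x2 + 40x3 + 139x4 + 272x5 + 199x6 ≥ 611   (calories)
  18x3 ≥ 36   (vitamin C)
  7x1 + 10x2 + 5x3 + 25x4 + 18x5 + 9x6 ≥ 30   (protein)
  x1, x2, x3, x4, x5, x6 ≥ 0.
The optimal basis is {oatmeal, spinach}; cottage cheese, chicken breast, black beans, whole-barley bread drop out. Binding constraints: calories and vitamin C.
So oatmeal = 3 servings, spinach = 2 servings.
Cost = 0.3·3 + 0.94·2 = 2.7800.

€2.78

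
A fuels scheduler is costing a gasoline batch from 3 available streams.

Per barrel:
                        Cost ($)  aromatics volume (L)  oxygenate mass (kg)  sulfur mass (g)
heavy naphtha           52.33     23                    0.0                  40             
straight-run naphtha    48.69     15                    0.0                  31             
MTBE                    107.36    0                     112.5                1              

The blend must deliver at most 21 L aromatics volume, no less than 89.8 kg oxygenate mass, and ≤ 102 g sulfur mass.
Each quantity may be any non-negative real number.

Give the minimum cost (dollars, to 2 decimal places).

This is a linear program. Let x1 = barrels of heavy naphtha, x2 = barrels of straight-run naphtha, x3 = barrels of MTBE.
min 52.33x1 + 48.69x2 + 107.36x3 subject to:
  23x1 + 15x2 ≤ 21   (aromatics volume)
  112.5x3 ≥ 89.8   (oxygenate mass)
  40x1 + 31x2 + 1x3 ≤ 102   (sulfur mass)
  x1, x2, x3 ≥ 0.
The optimal basis is {MTBE}; heavy naphtha, straight-run naphtha drop out. There the oxygenate mass constraint is tight.
Solving gives x3 = 0.79822.
Total cost: 107.36·0.79822 = 85.6969.

$85.70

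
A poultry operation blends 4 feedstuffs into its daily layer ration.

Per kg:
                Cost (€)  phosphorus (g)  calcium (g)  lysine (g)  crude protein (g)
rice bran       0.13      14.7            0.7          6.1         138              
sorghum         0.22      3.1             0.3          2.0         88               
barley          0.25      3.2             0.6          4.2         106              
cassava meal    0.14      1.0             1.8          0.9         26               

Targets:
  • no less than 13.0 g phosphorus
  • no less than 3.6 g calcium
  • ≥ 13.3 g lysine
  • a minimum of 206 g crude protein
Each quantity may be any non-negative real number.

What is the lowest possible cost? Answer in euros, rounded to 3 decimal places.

€0.431

Let x1 = kg of rice bran, x2 = kg of sorghum, x3 = kg of barley, x4 = kg of cassava meal.
Minimize 0.13x1 + 0.22x2 + 0.25x3 + 0.14x4 with:
  14.7x1 + 3.1x2 + 3.2x3 + 1x4 ≥ 13   (phosphorus)
  0.7x1 + 0.3x2 + 0.6x3 + 1.8x4 ≥ 3.6   (calcium)
  6.1x1 + 2x2 + 4.2x3 + 0.9x4 ≥ 13.3   (lysine)
  138x1 + 88x2 + 106x3 + 26x4 ≥ 206   (crude protein)
  x1, x2, x3, x4 ≥ 0.
The minimum-cost mix takes nothing from sorghum, barley — only rice bran, cassava meal. There the calcium and lysine constraints are tight.
That vertex is x1 = 2, x4 = 1.222.
Total cost: 0.13·2 + 0.14·1.222 = 0.43108.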